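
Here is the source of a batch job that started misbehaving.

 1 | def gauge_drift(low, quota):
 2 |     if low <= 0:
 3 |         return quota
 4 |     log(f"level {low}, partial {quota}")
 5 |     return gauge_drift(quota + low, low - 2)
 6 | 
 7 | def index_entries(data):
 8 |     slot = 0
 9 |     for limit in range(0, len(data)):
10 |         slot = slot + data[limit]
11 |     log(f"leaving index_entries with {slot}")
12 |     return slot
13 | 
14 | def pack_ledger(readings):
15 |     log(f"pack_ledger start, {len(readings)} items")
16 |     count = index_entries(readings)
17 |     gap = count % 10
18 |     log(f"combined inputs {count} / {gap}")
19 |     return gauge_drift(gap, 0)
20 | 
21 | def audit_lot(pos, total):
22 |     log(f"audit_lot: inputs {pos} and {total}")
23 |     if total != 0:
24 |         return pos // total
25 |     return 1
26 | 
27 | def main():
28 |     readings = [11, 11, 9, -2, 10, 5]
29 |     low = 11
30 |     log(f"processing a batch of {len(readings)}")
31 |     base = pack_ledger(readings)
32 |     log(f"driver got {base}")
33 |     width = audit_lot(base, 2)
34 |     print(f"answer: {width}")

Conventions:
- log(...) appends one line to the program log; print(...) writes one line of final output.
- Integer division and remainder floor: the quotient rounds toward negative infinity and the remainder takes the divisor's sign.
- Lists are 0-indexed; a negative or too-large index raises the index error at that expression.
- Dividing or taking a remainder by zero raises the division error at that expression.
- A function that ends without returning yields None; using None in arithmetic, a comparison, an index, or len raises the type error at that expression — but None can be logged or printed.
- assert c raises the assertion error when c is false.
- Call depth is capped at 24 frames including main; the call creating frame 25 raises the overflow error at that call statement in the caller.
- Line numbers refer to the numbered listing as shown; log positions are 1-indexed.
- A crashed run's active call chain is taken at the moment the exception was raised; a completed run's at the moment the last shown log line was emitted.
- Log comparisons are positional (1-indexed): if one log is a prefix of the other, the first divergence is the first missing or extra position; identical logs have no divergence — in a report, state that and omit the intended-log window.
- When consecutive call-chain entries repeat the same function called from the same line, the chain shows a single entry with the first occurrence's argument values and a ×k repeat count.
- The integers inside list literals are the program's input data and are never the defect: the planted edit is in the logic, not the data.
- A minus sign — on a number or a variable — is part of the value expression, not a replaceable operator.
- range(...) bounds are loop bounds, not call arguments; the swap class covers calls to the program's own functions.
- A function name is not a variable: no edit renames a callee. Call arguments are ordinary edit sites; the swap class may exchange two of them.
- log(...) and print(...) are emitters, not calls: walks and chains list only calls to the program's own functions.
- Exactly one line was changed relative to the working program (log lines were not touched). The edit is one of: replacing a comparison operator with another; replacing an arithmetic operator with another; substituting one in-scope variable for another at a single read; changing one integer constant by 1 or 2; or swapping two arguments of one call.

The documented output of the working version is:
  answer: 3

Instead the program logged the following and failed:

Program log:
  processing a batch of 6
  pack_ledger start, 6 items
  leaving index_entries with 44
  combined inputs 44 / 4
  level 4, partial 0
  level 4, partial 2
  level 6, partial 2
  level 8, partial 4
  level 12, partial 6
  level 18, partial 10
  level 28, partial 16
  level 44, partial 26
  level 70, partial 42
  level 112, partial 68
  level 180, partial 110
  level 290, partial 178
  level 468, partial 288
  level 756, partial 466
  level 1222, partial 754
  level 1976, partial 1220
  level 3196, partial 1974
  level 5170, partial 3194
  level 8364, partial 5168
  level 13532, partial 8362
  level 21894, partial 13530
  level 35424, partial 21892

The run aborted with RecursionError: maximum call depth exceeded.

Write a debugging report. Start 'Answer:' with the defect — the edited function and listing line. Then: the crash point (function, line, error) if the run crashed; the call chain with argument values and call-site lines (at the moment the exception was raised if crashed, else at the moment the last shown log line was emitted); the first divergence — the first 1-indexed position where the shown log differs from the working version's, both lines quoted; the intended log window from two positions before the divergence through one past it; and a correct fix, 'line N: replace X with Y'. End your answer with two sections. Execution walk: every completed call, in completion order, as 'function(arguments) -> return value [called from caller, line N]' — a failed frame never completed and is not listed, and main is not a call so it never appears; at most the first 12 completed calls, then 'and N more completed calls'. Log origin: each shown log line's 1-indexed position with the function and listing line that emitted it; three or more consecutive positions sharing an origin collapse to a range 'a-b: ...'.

Answer: the defect is in gauge_drift at line 5.
Core observation: Everything matches until log position 6, which reads 'level 4, partial 2' in place of 'level 2, partial 4'.
Crash: gauge_drift, line 5, RecursionError.
Call chain: main -> pack_ledger([11, 11, 9, -2, 10, 5]) (called at line 31) -> gauge_drift(4, 0) (called at line 19) -> gauge_drift(4, 2) (called at line 5) ×21.
First divergence: position 6 — the shown line 'level 4, partial 2' should read 'level 2, partial 4'.
Intended log window:
  4: combined inputs 44 / 4
  5: level 4, partial 0
  6: level 2, partial 4
  7: driver got 6
Execution walk:
  index_entries([11, 11, 9, -2, 10, 5]) -> 44  [called from pack_ledger, line 16]
Origin of each log line:
  1: emitted by main (line 30)
  2: emitted by pack_ledger (line 15)
  3: emitted by index_entries (line 11)
  4: emitted by pack_ledger (line 18)
  5-26: emitted by gauge_drift (line 4)
A correct fix: line 5: replace `gauge_drift(quota + low, low - 2)` with `gauge_drift(low - 2, quota + low)`.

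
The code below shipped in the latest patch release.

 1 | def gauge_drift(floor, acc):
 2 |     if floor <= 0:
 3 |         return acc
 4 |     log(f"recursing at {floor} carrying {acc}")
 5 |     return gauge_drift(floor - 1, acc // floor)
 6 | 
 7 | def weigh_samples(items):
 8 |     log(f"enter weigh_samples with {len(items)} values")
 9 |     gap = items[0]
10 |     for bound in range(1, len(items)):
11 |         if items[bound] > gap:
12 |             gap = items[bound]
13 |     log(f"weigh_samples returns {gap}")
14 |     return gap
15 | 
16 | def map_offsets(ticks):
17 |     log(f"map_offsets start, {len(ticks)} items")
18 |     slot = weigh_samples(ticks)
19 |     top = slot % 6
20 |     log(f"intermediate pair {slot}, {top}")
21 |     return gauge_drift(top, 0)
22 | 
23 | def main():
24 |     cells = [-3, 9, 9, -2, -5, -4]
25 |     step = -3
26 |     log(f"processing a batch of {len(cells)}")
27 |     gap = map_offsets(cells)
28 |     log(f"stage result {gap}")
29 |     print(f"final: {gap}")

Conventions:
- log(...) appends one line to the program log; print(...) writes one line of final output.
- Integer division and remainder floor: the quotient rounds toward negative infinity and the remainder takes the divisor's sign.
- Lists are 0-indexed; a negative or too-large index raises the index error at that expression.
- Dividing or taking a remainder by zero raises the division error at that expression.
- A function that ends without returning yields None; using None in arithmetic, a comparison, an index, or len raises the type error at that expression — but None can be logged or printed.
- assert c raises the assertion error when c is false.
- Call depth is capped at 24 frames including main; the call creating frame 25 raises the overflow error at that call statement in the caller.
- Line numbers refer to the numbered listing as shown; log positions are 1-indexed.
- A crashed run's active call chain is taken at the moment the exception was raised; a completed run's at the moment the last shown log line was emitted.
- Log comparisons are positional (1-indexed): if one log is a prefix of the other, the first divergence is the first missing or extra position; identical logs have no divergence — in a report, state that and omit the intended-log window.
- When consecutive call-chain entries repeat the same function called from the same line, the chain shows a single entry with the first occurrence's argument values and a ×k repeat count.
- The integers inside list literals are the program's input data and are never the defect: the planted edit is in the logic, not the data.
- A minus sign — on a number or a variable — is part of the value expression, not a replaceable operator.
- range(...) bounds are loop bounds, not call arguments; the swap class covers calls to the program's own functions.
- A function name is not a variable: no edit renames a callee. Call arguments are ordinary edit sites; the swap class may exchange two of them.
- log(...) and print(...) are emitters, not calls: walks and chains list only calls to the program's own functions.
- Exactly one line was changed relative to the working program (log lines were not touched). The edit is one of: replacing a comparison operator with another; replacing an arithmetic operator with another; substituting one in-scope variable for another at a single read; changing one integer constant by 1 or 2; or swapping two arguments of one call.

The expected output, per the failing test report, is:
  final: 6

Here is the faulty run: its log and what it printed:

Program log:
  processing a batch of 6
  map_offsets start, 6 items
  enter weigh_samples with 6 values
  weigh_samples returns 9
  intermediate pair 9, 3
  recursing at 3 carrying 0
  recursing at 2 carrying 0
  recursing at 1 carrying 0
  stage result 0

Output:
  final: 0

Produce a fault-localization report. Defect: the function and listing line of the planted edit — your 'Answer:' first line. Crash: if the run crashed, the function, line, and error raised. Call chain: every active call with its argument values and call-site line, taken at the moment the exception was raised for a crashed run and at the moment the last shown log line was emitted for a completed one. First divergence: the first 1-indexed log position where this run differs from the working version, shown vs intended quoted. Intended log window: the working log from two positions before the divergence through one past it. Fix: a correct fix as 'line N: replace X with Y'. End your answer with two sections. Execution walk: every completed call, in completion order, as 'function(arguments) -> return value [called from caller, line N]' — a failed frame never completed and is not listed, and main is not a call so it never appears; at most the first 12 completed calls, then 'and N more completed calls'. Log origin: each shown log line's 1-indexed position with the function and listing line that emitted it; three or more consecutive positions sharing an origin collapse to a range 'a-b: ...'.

Answer: the defect is in gauge_drift at line 5.
Key fact: The log first diverges at position 7: the faulty run prints 'recursing at 2 carrying 0' where the working version prints 'recursing at 2 carrying 3'.
Call chain: main.
First divergence: position 7; shown 'recursing at 2 carrying 0' vs intended 'recursing at 2 carrying 3'.
Intended log window:
  5: intermediate pair 9, 3
  6: recursing at 3 carrying 0
  7: recursing at 2 carrying 3
  8: recursing at 1 carrying 5
Execution walk:
  weigh_samples([-3, 9, 9, -2, -5, -4]) -> 9  [called from map_offsets, line 18]
  gauge_drift(0, 0) -> 0  [called from gauge_drift, line 5]
  gauge_drift(1, 0) -> 0  [called from gauge_drift, line 5]
  gauge_drift(2, 0) -> 0  [called from gauge_drift, line 5]
  gauge_drift(3, 0) -> 0  [called from map_offsets, line 21]
  map_offsets([-3, 9, 9, -2, -5, -4]) -> 0  [called from main, line 27]
Log origins:
  1 — main, line 26
  2 — map_offsets, line 17
  3 — weigh_samples, line 8
  4 — weigh_samples, line 13
  5 — map_offsets, line 20
  6-8 — gauge_drift, line 4
  9 — main, line 28
A correct fix: line 5: replace `//` with `+`.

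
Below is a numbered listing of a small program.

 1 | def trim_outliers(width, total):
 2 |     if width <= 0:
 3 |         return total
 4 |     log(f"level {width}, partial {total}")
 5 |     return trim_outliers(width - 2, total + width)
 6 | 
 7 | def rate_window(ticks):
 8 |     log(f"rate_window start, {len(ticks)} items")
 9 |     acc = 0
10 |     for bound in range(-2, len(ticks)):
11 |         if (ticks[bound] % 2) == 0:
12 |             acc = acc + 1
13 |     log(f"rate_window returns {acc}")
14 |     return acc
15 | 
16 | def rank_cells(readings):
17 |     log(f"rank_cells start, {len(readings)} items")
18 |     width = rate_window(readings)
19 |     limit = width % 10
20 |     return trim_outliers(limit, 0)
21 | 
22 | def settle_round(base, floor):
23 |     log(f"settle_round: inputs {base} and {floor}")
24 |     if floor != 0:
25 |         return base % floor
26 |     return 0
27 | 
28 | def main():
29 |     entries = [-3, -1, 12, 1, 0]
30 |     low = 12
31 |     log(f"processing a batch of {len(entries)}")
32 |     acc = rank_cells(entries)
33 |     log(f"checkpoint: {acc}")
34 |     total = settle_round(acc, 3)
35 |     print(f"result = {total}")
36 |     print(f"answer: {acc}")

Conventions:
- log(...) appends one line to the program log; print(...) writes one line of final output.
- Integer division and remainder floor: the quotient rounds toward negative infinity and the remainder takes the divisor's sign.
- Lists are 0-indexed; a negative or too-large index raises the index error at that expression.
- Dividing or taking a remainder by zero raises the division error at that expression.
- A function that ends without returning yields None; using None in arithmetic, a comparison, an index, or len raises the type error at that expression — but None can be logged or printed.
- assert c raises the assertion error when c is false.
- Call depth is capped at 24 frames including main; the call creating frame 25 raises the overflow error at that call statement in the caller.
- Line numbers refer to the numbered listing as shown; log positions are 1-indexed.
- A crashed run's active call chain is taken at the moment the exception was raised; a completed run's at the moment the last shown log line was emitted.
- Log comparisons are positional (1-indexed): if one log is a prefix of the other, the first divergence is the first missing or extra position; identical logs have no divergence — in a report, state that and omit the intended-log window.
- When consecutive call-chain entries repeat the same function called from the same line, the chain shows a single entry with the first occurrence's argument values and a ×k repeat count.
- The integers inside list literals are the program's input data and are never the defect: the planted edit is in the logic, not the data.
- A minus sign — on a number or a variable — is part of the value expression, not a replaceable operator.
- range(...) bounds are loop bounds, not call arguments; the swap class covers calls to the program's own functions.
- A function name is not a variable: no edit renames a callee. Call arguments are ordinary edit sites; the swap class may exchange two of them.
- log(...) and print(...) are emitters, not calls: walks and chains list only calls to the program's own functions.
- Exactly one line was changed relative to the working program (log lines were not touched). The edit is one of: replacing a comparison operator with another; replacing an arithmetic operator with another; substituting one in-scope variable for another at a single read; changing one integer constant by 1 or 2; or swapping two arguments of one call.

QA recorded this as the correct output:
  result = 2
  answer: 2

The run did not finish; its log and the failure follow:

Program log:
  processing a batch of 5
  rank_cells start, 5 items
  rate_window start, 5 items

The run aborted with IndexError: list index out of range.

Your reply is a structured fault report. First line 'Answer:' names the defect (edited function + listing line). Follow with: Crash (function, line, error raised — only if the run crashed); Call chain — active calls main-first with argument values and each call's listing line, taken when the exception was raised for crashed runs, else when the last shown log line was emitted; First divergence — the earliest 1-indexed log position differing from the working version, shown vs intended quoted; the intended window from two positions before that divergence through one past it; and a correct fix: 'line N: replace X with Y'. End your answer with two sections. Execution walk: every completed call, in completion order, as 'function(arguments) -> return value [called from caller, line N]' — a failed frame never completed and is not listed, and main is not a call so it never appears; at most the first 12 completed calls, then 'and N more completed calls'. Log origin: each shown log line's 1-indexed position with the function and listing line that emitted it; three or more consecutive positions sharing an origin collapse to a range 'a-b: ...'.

Answer: the defect is in rate_window at line 10.
The tell: After 3 matching log lines the faulty run goes silent, while the working version continues with 'rate_window returns 2'.
Crash: rate_window, line 11, IndexError.
Call chain: main -> rank_cells([-3, -1, 12, 1, 0]) (called at line 32) -> rate_window([-3, -1, 12, 1, 0]) (called at line 18).
First divergence: position 4; the shown log stops at 3 lines while the working version next logs 'rate_window returns 2'.
Intended log window:
  2: rank_cells start, 5 items
  3: rate_window start, 5 items
  4: rate_window returns 2
  5: level 2, partial 0
Execution walk:
  (no call completed)
Log line origins:
  1: emitted by main (line 31)
  2: emitted by rank_cells (line 17)
  3: emitted by rate_window (line 8)
A correct fix: line 10: replace `-2` with `0`.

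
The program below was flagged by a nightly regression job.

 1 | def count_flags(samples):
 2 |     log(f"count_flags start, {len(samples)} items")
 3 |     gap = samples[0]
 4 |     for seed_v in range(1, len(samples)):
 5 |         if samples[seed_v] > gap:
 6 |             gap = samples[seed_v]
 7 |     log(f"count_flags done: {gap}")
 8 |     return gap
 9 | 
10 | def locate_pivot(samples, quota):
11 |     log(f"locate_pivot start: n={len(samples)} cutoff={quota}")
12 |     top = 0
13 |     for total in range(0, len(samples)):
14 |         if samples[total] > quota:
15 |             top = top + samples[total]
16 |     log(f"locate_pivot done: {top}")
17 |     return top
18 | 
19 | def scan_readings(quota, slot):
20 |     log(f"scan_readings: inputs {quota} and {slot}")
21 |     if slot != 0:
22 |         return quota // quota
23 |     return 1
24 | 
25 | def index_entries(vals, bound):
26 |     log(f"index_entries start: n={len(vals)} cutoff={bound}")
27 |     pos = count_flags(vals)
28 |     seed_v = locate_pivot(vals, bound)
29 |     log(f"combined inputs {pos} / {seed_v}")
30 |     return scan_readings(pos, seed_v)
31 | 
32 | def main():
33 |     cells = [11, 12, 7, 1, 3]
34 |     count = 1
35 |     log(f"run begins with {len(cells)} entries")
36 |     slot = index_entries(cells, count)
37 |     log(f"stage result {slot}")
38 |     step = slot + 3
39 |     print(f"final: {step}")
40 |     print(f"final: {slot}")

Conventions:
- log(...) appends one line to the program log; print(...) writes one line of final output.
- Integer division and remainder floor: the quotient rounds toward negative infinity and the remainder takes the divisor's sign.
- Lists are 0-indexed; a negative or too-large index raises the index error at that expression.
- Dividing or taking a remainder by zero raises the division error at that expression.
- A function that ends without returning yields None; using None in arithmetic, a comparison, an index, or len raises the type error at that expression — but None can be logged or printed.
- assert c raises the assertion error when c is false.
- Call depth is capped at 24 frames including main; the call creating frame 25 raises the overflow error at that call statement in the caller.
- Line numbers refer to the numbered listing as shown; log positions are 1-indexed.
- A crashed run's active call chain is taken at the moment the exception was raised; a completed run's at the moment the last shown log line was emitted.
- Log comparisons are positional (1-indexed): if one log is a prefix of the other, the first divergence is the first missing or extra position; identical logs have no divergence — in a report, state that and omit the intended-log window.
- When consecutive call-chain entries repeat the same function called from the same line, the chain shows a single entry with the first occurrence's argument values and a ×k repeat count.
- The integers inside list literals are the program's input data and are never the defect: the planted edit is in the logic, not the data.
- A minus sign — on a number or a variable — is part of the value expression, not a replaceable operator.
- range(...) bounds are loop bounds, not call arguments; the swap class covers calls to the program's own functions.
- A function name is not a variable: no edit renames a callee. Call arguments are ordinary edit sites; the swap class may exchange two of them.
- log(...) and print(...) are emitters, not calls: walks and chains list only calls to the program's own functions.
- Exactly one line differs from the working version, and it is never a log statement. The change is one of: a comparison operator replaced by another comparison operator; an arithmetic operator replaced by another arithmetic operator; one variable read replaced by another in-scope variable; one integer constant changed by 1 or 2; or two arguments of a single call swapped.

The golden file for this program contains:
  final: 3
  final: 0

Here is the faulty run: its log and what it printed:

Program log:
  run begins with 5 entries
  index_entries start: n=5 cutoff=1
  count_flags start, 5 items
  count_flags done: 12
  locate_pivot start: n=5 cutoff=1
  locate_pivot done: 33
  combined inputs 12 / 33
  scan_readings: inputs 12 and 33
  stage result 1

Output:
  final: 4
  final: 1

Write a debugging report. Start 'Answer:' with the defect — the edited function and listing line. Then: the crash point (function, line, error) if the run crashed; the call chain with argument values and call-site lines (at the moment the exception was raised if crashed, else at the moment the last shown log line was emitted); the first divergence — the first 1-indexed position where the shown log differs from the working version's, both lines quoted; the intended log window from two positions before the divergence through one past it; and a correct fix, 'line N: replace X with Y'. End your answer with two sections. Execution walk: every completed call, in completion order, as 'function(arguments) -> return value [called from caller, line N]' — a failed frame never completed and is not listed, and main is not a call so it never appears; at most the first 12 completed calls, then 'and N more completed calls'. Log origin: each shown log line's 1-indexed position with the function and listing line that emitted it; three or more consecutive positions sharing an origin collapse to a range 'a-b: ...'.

Answer: the defect is in scan_readings at line 22.
Key observation: Everything matches until log position 9, which reads 'stage result 1' in place of 'stage result 0'.
Call chain: main.
First divergence: position 9 — the shown line 'stage result 1' should read 'stage result 0'.
Intended log window:
  7: combined inputs 12 / 33
  8: scan_readings: inputs 12 and 33
  9: stage result 0
Execution walk:
  count_flags([11, 12, 7, 1, 3]) -> 12  [called from index_entries, line 27]
  locate_pivot([11, 12, 7, 1, 3], 1) -> 33  [called from index_entries, line 28]
  scan_readings(12, 33) -> 1  [called from index_entries, line 30]
  index_entries([11, 12, 7, 1, 3], 1) -> 1  [called from main, line 36]
Log origins:
  1: from main, line 35
  2: from index_entries, line 26
  3: from count_flags, line 2
  4: from count_flags, line 7
  5: from locate_pivot, line 11
  6: from locate_pivot, line 16
  7: from index_entries, line 29
  8: from scan_readings, line 20
  9: from main, line 37
A correct fix: line 22: replace `quota // quota` with `quota // slot`.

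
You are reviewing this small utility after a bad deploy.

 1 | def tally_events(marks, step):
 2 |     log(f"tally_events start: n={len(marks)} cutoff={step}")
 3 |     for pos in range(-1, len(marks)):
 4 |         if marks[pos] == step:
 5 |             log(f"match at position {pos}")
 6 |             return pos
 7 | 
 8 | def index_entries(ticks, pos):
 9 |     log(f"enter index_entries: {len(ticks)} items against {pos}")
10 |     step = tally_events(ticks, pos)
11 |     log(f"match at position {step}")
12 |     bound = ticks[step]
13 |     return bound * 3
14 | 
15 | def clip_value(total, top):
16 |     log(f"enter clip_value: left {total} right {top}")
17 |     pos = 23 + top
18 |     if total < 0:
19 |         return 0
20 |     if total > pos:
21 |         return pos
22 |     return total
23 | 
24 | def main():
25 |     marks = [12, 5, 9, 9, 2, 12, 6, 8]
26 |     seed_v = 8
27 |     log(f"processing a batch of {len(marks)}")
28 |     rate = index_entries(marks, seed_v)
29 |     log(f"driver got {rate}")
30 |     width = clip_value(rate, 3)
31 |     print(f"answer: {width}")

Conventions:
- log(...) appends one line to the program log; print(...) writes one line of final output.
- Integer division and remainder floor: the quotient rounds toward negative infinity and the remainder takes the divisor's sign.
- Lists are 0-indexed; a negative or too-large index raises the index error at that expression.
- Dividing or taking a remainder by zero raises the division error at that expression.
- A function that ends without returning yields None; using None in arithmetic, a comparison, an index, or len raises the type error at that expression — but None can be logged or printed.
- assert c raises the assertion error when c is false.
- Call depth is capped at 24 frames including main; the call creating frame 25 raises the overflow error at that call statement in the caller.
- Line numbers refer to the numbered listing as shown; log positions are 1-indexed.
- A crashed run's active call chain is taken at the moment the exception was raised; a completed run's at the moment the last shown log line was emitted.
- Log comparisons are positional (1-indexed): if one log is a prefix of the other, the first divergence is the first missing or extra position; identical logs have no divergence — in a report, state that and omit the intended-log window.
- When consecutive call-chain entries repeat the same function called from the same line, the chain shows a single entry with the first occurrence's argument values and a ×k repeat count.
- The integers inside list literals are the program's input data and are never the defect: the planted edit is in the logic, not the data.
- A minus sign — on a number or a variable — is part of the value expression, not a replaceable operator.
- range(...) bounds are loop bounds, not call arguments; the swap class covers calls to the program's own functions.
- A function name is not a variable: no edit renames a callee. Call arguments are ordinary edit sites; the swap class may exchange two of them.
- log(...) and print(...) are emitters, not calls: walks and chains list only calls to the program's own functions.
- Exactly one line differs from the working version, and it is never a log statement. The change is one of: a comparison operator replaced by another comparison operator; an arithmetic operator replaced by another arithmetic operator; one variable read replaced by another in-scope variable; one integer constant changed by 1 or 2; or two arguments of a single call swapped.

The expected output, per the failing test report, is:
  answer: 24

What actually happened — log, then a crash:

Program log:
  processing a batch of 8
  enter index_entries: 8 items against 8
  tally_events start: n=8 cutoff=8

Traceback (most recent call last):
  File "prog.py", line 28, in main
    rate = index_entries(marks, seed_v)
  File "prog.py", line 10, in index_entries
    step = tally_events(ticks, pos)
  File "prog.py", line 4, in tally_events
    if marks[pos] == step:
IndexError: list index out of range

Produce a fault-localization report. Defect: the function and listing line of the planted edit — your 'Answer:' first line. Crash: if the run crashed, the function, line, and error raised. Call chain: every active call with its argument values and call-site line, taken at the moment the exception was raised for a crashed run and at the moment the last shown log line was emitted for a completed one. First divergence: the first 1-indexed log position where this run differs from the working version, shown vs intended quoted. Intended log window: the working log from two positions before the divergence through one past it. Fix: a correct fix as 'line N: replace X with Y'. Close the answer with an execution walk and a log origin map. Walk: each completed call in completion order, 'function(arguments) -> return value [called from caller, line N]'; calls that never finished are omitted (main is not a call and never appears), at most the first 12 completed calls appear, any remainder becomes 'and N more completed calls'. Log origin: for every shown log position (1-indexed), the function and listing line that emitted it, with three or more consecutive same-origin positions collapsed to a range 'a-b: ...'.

Answer: the defect is in tally_events at line 3.
Key observation: The faulty run's log stops after 3 lines; the working version's next line would be 'match at position 7'.
Crash: tally_events, line 4, IndexError.
Call chain: main -> index_entries([12, 5, 9, 9, 2, 12, 6, 8], 8) (called at line 28) -> tally_events([12, 5, 9, 9, 2, 12, 6, 8], 8) (called at line 10).
First divergence: position 4 — the faulty run's log ends after 3 lines; the working version continues with 'match at position 7'.
Intended log window:
  2: enter index_entries: 8 items against 8
  3: tally_events start: n=8 cutoff=8
  4: match at position 7
  5: match at position 7
Execution walk:
  (no call completed)
Log origin:
  1: from main, line 27
  2: from index_entries, line 9
  3: from tally_events, line 2
A correct fix: line 3: replace `-1` with `0`.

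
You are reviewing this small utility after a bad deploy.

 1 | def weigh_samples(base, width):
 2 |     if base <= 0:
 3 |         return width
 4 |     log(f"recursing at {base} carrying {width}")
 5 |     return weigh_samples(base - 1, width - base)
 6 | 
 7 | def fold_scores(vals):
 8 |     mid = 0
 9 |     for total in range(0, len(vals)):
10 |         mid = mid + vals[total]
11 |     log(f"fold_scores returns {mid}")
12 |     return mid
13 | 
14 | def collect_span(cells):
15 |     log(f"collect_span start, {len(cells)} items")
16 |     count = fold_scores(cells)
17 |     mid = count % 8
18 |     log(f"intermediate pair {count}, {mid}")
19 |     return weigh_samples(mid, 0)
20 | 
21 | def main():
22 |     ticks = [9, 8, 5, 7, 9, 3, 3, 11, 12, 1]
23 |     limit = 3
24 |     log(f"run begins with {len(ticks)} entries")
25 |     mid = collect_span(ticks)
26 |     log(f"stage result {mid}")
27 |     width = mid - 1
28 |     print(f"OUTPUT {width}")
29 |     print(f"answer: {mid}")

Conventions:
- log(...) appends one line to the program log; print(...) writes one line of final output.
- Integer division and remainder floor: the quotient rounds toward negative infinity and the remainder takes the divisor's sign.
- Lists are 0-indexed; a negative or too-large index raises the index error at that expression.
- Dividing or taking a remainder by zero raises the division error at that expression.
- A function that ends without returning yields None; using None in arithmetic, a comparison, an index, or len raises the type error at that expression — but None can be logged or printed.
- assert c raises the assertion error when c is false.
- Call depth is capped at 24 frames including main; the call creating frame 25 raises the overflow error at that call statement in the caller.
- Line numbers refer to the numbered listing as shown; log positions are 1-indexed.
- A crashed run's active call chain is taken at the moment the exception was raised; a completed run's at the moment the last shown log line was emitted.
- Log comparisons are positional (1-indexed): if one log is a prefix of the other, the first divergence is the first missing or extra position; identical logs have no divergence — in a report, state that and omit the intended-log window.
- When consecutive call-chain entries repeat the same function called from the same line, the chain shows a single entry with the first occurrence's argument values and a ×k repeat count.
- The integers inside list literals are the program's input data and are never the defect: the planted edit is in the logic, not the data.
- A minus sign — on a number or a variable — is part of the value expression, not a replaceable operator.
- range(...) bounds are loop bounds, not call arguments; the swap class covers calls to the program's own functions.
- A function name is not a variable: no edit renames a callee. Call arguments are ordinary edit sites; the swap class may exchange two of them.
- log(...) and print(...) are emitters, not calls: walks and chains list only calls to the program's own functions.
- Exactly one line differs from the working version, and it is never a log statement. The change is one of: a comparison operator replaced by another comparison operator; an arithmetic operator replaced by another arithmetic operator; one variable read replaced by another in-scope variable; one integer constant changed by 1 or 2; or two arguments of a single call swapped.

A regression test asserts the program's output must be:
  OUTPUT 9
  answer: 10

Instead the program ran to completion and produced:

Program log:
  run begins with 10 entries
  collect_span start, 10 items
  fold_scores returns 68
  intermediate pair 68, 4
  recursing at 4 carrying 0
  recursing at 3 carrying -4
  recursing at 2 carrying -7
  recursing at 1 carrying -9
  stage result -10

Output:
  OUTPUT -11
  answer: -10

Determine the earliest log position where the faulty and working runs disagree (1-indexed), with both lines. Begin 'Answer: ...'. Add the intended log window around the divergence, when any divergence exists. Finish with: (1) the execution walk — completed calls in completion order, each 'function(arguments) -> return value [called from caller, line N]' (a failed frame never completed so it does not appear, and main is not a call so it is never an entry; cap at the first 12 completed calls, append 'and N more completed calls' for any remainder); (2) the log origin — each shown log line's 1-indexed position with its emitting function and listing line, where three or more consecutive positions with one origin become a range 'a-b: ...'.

Answer: position 6 — shown 'recursing at 3 carrying -4', intended 'recursing at 3 carrying 4'.
Intended log window:
  4: intermediate pair 68, 4
  5: recursing at 4 carrying 0
  6: recursing at 3 carrying 4
  7: recursing at 2 carrying 7
Execution walk:
  fold_scores([9, 8, 5, 7, 9, 3, 3, 11, 12, 1]) -> 68  [called from collect_span, line 16]
  weigh_samples(0, -10) -> -10  [called from weigh_samples, line 5]
  weigh_samples(1, -9) -> -10  [called from weigh_samples, line 5]
  weigh_samples(2, -7) -> -10  [called from weigh_samples, line 5]
  weigh_samples(3, -4) -> -10  [called from weigh_samples, line 5]
  weigh_samples(4, 0) -> -10  [called from collect_span, line 19]
  collect_span([9, 8, 5, 7, 9, 3, 3, 11, 12, 1]) -> -10  [called from main, line 25]
Log origin:
  1: emitted by main (line 24)
  2: emitted by collect_span (line 15)
  3: emitted by fold_scores (line 11)
  4: emitted by collect_span (line 18)
  5-8: emitted by weigh_samples (line 4)
  9: emitted by main (line 26)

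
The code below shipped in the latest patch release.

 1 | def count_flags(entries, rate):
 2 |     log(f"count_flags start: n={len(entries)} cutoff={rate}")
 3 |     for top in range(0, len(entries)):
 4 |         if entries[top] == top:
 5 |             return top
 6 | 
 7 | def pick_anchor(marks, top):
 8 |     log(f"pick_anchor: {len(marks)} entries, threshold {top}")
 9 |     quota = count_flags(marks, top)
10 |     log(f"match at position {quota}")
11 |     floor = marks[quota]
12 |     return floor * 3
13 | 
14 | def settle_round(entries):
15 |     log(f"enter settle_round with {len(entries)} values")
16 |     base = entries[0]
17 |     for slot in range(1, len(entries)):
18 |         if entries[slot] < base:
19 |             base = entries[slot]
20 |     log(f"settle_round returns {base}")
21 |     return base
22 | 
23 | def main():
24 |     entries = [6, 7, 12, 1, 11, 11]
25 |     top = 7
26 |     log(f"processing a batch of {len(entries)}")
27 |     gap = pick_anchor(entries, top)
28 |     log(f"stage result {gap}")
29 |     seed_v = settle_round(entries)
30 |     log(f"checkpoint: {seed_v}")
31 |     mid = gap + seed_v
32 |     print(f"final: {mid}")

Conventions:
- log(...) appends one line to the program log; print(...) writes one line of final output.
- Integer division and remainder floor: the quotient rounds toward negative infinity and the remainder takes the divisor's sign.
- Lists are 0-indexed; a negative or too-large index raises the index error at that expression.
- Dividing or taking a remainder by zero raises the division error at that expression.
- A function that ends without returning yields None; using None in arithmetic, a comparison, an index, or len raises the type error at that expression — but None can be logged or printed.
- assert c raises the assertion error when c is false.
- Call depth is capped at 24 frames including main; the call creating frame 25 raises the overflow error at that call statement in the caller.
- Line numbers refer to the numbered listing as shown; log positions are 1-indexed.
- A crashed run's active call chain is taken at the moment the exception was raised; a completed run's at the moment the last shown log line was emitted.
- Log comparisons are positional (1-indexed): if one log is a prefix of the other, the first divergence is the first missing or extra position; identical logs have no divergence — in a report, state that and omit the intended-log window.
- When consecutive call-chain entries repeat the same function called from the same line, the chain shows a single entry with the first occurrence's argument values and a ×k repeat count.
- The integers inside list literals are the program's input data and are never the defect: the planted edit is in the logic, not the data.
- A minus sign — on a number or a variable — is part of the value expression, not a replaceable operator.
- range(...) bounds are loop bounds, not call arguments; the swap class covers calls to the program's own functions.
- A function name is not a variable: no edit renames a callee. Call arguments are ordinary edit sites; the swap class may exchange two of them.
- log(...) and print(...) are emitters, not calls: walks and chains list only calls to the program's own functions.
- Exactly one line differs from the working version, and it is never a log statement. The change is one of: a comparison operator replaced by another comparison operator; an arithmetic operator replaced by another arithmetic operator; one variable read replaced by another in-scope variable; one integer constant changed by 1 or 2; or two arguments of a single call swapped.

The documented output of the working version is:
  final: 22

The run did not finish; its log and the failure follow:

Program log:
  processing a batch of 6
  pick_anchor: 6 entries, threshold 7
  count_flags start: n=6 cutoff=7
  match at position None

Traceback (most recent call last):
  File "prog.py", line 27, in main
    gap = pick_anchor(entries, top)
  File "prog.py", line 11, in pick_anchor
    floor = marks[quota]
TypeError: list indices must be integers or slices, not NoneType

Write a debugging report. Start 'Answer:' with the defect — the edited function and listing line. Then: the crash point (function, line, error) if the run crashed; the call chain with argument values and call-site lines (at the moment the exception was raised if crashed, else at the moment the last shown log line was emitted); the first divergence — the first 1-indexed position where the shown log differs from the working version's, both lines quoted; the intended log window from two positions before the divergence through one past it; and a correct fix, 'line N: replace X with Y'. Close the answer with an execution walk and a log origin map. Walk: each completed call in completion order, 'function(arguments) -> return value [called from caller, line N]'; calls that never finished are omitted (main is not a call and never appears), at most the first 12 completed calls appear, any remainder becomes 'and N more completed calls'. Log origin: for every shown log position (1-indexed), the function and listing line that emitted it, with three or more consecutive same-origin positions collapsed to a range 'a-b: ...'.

Answer: the defect is in count_flags at line 4.
Key fact: At log position 4 the runs split — shown 'match at position None', but the working version logs 'match at position 1'.
Crash: pick_anchor, line 11, TypeError.
Call chain: main -> pick_anchor([6, 7, 12, 1, 11, 11], 7) (called at line 27).
First divergence: position 4 — shown 'match at position None', intended 'match at position 1'.
Intended log window:
  2: pick_anchor: 6 entries, threshold 7
  3: count_flags start: n=6 cutoff=7
  4: match at position 1
  5: stage result 21
Execution walk:
  count_flags([6, 7, 12, 1, 11, 11], 7) -> None  [called from pick_anchor, line 9]
Origin of each log line:
  1: emitted by main (line 26)
  2: emitted by pick_anchor (line 8)
  3: emitted by count_flags (line 2)
  4: emitted by pick_anchor (line 10)
A correct fix: line 4: replace `entries[top] == top` with `entries[top] == rate`.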